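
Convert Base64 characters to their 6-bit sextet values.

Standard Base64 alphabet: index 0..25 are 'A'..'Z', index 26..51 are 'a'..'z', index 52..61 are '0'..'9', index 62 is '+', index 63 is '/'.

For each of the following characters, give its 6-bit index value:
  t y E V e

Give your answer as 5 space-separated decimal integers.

't': a..z range, 26 + ord('t') − ord('a') = 45
'y': a..z range, 26 + ord('y') − ord('a') = 50
'E': A..Z range, ord('E') − ord('A') = 4
'V': A..Z range, ord('V') − ord('A') = 21
'e': a..z range, 26 + ord('e') − ord('a') = 30

Answer: 45 50 4 21 30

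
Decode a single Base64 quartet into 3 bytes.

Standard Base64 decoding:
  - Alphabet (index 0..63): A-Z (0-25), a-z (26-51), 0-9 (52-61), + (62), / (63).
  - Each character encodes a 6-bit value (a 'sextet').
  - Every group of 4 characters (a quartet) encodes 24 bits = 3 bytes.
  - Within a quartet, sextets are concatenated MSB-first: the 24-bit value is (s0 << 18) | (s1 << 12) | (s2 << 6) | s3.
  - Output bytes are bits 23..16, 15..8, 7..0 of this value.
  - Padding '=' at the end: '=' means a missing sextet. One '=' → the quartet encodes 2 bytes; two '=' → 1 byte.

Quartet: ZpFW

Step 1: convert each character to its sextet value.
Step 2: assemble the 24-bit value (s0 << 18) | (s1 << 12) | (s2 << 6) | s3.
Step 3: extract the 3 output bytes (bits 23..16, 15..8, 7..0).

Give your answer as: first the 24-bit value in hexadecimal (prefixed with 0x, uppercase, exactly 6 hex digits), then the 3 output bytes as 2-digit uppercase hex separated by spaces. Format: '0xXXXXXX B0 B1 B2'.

Answer: 0x669156 66 91 56

Derivation:
Sextets: Z=25, p=41, F=5, W=22
24-bit: (25<<18) | (41<<12) | (5<<6) | 22
      = 0x640000 | 0x029000 | 0x000140 | 0x000016
      = 0x669156
Bytes: (v>>16)&0xFF=66, (v>>8)&0xFF=91, v&0xFF=56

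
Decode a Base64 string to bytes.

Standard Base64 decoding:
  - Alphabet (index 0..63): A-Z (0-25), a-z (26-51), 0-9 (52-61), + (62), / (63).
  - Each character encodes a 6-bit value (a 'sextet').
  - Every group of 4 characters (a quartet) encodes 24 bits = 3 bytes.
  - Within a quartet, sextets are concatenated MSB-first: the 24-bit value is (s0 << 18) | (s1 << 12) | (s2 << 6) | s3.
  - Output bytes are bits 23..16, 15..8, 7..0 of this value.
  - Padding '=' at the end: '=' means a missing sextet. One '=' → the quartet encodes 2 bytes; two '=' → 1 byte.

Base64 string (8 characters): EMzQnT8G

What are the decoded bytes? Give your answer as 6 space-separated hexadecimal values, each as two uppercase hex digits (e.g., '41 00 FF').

Answer: 10 CC D0 9D 3F 06

Derivation:
After char 0 ('E'=4): chars_in_quartet=1 acc=0x4 bytes_emitted=0
After char 1 ('M'=12): chars_in_quartet=2 acc=0x10C bytes_emitted=0
After char 2 ('z'=51): chars_in_quartet=3 acc=0x4333 bytes_emitted=0
After char 3 ('Q'=16): chars_in_quartet=4 acc=0x10CCD0 -> emit 10 CC D0, reset; bytes_emitted=3
After char 4 ('n'=39): chars_in_quartet=1 acc=0x27 bytes_emitted=3
After char 5 ('T'=19): chars_in_quartet=2 acc=0x9D3 bytes_emitted=3
After char 6 ('8'=60): chars_in_quartet=3 acc=0x274FC bytes_emitted=3
After char 7 ('G'=6): chars_in_quartet=4 acc=0x9D3F06 -> emit 9D 3F 06, reset; bytes_emitted=6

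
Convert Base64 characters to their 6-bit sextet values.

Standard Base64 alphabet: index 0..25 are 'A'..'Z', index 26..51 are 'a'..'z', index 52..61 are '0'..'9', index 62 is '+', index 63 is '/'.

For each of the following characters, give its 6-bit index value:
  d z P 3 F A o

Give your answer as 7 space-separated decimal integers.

Answer: 29 51 15 55 5 0 40

Derivation:
'd': a..z range, 26 + ord('d') − ord('a') = 29
'z': a..z range, 26 + ord('z') − ord('a') = 51
'P': A..Z range, ord('P') − ord('A') = 15
'3': 0..9 range, 52 + ord('3') − ord('0') = 55
'F': A..Z range, ord('F') − ord('A') = 5
'A': A..Z range, ord('A') − ord('A') = 0
'o': a..z range, 26 + ord('o') − ord('a') = 40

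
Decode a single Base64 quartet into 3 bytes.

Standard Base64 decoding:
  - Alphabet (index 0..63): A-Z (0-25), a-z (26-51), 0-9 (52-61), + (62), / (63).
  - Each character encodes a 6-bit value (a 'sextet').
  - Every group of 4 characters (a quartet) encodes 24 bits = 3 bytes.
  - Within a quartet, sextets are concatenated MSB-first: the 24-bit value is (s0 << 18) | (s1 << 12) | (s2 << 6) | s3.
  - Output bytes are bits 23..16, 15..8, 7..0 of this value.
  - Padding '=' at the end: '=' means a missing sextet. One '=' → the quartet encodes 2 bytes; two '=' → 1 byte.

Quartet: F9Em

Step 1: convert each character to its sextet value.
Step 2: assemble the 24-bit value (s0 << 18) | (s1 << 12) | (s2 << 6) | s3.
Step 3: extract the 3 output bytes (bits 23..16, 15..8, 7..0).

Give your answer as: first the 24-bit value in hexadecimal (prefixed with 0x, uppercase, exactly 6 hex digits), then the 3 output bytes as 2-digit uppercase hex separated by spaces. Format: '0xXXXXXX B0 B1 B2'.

Sextets: F=5, 9=61, E=4, m=38
24-bit: (5<<18) | (61<<12) | (4<<6) | 38
      = 0x140000 | 0x03D000 | 0x000100 | 0x000026
      = 0x17D126
Bytes: (v>>16)&0xFF=17, (v>>8)&0xFF=D1, v&0xFF=26

Answer: 0x17D126 17 D1 26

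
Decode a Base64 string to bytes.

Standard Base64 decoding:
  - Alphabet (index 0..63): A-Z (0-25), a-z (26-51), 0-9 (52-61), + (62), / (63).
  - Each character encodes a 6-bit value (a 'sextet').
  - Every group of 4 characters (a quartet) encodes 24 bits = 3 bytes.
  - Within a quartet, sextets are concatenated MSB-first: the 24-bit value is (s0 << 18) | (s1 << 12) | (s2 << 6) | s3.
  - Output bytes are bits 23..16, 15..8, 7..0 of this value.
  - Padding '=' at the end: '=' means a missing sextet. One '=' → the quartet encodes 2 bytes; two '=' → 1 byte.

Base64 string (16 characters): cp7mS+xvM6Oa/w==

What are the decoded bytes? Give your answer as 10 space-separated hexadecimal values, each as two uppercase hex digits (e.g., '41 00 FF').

Answer: 72 9E E6 4B EC 6F 33 A3 9A FF

Derivation:
After char 0 ('c'=28): chars_in_quartet=1 acc=0x1C bytes_emitted=0
After char 1 ('p'=41): chars_in_quartet=2 acc=0x729 bytes_emitted=0
After char 2 ('7'=59): chars_in_quartet=3 acc=0x1CA7B bytes_emitted=0
After char 3 ('m'=38): chars_in_quartet=4 acc=0x729EE6 -> emit 72 9E E6, reset; bytes_emitted=3
After char 4 ('S'=18): chars_in_quartet=1 acc=0x12 bytes_emitted=3
After char 5 ('+'=62): chars_in_quartet=2 acc=0x4BE bytes_emitted=3
After char 6 ('x'=49): chars_in_quartet=3 acc=0x12FB1 bytes_emitted=3
After char 7 ('v'=47): chars_in_quartet=4 acc=0x4BEC6F -> emit 4B EC 6F, reset; bytes_emitted=6
After char 8 ('M'=12): chars_in_quartet=1 acc=0xC bytes_emitted=6
After char 9 ('6'=58): chars_in_quartet=2 acc=0x33A bytes_emitted=6
After char 10 ('O'=14): chars_in_quartet=3 acc=0xCE8E bytes_emitted=6
After char 11 ('a'=26): chars_in_quartet=4 acc=0x33A39A -> emit 33 A3 9A, reset; bytes_emitted=9
After char 12 ('/'=63): chars_in_quartet=1 acc=0x3F bytes_emitted=9
After char 13 ('w'=48): chars_in_quartet=2 acc=0xFF0 bytes_emitted=9
Padding '==': partial quartet acc=0xFF0 -> emit FF; bytes_emitted=10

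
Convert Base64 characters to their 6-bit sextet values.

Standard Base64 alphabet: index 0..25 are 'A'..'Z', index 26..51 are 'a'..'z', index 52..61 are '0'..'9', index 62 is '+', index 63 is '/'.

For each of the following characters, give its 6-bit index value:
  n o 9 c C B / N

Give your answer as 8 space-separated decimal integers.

'n': a..z range, 26 + ord('n') − ord('a') = 39
'o': a..z range, 26 + ord('o') − ord('a') = 40
'9': 0..9 range, 52 + ord('9') − ord('0') = 61
'c': a..z range, 26 + ord('c') − ord('a') = 28
'C': A..Z range, ord('C') − ord('A') = 2
'B': A..Z range, ord('B') − ord('A') = 1
'/': index 63
'N': A..Z range, ord('N') − ord('A') = 13

Answer: 39 40 61 28 2 1 63 13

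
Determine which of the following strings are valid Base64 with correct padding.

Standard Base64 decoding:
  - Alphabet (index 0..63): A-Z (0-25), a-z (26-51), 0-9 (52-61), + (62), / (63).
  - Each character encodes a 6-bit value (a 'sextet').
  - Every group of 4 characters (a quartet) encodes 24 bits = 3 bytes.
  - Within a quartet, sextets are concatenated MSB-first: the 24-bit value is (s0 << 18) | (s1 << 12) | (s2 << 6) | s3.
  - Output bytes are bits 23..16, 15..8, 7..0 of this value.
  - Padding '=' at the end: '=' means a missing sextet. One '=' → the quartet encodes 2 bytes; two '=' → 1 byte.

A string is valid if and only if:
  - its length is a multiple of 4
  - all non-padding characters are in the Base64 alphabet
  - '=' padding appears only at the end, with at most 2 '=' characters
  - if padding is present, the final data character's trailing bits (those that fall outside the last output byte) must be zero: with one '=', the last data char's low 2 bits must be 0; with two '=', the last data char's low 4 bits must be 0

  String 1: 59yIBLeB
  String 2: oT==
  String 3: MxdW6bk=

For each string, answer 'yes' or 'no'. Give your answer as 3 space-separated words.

String 1: '59yIBLeB' → valid
String 2: 'oT==' → invalid (bad trailing bits)
String 3: 'MxdW6bk=' → valid

Answer: yes no yes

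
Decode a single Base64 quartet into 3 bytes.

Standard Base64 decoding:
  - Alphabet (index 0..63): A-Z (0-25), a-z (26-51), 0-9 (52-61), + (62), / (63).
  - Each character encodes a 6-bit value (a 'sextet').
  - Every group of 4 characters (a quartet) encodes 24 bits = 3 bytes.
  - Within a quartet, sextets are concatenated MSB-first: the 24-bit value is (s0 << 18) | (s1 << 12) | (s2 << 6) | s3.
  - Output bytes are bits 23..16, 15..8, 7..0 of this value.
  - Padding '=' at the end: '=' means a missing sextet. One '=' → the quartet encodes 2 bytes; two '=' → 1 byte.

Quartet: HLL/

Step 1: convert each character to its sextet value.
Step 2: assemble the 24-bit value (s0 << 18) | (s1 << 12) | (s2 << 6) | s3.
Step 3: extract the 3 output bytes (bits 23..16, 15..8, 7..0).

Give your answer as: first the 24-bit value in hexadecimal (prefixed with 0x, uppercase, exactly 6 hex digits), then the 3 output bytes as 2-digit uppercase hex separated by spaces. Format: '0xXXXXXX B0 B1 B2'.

Answer: 0x1CB2FF 1C B2 FF

Derivation:
Sextets: H=7, L=11, L=11, /=63
24-bit: (7<<18) | (11<<12) | (11<<6) | 63
      = 0x1C0000 | 0x00B000 | 0x0002C0 | 0x00003F
      = 0x1CB2FF
Bytes: (v>>16)&0xFF=1C, (v>>8)&0xFF=B2, v&0xFF=FF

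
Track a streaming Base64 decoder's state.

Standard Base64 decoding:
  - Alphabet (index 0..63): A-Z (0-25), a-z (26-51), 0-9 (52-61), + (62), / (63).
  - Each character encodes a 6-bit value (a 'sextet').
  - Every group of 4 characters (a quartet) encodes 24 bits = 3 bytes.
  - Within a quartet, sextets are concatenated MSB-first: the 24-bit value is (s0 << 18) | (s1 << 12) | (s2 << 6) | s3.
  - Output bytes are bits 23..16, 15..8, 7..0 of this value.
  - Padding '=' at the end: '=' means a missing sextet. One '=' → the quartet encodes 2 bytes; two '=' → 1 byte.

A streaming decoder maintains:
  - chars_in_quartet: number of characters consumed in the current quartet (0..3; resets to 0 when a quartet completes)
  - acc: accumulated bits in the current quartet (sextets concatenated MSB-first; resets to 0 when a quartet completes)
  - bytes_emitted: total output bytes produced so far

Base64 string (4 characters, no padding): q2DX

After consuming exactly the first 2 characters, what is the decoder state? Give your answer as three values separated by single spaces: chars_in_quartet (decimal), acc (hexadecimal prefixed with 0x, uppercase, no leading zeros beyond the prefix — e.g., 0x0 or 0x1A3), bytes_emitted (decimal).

After char 0 ('q'=42): chars_in_quartet=1 acc=0x2A bytes_emitted=0
After char 1 ('2'=54): chars_in_quartet=2 acc=0xAB6 bytes_emitted=0

Answer: 2 0xAB6 0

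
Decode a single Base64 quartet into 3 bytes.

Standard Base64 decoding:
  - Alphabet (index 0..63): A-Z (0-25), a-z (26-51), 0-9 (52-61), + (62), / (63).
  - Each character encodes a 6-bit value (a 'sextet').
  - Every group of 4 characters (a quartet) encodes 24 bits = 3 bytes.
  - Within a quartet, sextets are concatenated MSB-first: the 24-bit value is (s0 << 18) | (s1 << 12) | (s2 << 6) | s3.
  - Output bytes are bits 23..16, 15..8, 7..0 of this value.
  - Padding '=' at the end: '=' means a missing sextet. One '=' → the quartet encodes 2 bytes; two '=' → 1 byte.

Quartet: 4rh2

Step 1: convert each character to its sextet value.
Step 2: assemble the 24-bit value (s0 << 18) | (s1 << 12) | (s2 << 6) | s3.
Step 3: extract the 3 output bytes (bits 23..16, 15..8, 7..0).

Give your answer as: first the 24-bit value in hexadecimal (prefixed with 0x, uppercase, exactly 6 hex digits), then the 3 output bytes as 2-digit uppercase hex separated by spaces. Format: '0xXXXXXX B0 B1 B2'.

Answer: 0xE2B876 E2 B8 76

Derivation:
Sextets: 4=56, r=43, h=33, 2=54
24-bit: (56<<18) | (43<<12) | (33<<6) | 54
      = 0xE00000 | 0x02B000 | 0x000840 | 0x000036
      = 0xE2B876
Bytes: (v>>16)&0xFF=E2, (v>>8)&0xFF=B8, v&0xFF=76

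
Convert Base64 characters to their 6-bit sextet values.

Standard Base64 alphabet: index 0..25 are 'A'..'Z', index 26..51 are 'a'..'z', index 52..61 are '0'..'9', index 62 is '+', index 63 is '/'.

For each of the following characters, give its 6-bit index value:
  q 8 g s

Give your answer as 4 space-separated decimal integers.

'q': a..z range, 26 + ord('q') − ord('a') = 42
'8': 0..9 range, 52 + ord('8') − ord('0') = 60
'g': a..z range, 26 + ord('g') − ord('a') = 32
's': a..z range, 26 + ord('s') − ord('a') = 44

Answer: 42 60 32 44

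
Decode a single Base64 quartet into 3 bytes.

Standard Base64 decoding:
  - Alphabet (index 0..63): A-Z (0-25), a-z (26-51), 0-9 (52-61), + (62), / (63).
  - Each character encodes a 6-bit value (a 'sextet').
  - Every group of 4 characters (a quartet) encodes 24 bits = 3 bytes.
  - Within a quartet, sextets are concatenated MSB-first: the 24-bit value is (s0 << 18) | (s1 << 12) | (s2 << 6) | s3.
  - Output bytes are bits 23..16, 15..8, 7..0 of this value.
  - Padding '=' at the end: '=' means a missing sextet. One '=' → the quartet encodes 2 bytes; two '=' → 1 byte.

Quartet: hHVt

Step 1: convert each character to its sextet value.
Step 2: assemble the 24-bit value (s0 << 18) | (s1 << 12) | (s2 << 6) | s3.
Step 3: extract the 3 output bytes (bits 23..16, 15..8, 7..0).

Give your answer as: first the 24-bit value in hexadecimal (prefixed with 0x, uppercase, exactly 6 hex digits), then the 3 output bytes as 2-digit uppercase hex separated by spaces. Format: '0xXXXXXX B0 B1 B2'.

Answer: 0x84756D 84 75 6D

Derivation:
Sextets: h=33, H=7, V=21, t=45
24-bit: (33<<18) | (7<<12) | (21<<6) | 45
      = 0x840000 | 0x007000 | 0x000540 | 0x00002D
      = 0x84756D
Bytes: (v>>16)&0xFF=84, (v>>8)&0xFF=75, v&0xFF=6D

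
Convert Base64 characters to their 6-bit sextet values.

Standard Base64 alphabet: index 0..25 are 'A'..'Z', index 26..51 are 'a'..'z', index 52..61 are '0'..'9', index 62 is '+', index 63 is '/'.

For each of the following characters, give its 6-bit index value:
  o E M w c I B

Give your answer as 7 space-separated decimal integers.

Answer: 40 4 12 48 28 8 1

Derivation:
'o': a..z range, 26 + ord('o') − ord('a') = 40
'E': A..Z range, ord('E') − ord('A') = 4
'M': A..Z range, ord('M') − ord('A') = 12
'w': a..z range, 26 + ord('w') − ord('a') = 48
'c': a..z range, 26 + ord('c') − ord('a') = 28
'I': A..Z range, ord('I') − ord('A') = 8
'B': A..Z range, ord('B') − ord('A') = 1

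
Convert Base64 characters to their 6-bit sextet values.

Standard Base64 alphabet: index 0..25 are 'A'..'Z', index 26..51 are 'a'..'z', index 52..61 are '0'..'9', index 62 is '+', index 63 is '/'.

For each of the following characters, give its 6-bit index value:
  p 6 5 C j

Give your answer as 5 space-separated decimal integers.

'p': a..z range, 26 + ord('p') − ord('a') = 41
'6': 0..9 range, 52 + ord('6') − ord('0') = 58
'5': 0..9 range, 52 + ord('5') − ord('0') = 57
'C': A..Z range, ord('C') − ord('A') = 2
'j': a..z range, 26 + ord('j') − ord('a') = 35

Answer: 41 58 57 2 35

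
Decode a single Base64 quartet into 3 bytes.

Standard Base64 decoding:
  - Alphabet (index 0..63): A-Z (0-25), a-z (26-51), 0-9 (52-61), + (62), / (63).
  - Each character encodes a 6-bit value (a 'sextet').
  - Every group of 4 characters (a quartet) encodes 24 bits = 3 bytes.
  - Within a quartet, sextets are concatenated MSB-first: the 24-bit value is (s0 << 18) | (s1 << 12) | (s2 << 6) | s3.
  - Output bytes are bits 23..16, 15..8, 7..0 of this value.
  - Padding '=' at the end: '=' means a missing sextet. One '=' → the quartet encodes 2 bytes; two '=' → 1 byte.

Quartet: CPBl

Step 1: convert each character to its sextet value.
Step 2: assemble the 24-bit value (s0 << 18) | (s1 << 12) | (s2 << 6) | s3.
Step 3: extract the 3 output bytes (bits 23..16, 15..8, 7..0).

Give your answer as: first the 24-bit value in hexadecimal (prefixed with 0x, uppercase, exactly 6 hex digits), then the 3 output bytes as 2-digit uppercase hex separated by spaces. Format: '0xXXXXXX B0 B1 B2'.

Sextets: C=2, P=15, B=1, l=37
24-bit: (2<<18) | (15<<12) | (1<<6) | 37
      = 0x080000 | 0x00F000 | 0x000040 | 0x000025
      = 0x08F065
Bytes: (v>>16)&0xFF=08, (v>>8)&0xFF=F0, v&0xFF=65

Answer: 0x08F065 08 F0 65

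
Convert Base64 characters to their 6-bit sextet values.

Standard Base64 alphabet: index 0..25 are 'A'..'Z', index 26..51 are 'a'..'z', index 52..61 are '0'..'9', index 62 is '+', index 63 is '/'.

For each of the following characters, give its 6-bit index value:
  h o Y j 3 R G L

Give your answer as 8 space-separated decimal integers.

Answer: 33 40 24 35 55 17 6 11

Derivation:
'h': a..z range, 26 + ord('h') − ord('a') = 33
'o': a..z range, 26 + ord('o') − ord('a') = 40
'Y': A..Z range, ord('Y') − ord('A') = 24
'j': a..z range, 26 + ord('j') − ord('a') = 35
'3': 0..9 range, 52 + ord('3') − ord('0') = 55
'R': A..Z range, ord('R') − ord('A') = 17
'G': A..Z range, ord('G') − ord('A') = 6
'L': A..Z range, ord('L') − ord('A') = 11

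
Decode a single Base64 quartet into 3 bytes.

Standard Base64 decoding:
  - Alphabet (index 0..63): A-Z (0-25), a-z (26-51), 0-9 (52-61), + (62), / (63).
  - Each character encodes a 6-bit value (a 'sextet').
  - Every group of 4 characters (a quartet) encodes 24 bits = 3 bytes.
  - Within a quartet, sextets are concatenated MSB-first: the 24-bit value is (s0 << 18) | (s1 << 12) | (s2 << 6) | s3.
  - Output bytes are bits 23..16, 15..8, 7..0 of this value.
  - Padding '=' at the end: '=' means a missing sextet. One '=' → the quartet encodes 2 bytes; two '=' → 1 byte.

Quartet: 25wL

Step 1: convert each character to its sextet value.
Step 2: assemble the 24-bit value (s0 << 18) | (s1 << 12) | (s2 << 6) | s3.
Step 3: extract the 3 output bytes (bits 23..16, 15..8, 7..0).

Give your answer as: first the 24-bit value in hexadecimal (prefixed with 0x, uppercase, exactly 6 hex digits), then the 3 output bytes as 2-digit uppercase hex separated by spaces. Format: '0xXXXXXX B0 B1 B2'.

Answer: 0xDB9C0B DB 9C 0B

Derivation:
Sextets: 2=54, 5=57, w=48, L=11
24-bit: (54<<18) | (57<<12) | (48<<6) | 11
      = 0xD80000 | 0x039000 | 0x000C00 | 0x00000B
      = 0xDB9C0B
Bytes: (v>>16)&0xFF=DB, (v>>8)&0xFF=9C, v&0xFF=0B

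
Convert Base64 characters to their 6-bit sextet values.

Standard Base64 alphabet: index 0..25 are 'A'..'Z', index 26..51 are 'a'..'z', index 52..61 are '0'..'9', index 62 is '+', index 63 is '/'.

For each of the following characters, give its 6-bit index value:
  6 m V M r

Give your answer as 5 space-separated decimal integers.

Answer: 58 38 21 12 43

Derivation:
'6': 0..9 range, 52 + ord('6') − ord('0') = 58
'm': a..z range, 26 + ord('m') − ord('a') = 38
'V': A..Z range, ord('V') − ord('A') = 21
'M': A..Z range, ord('M') − ord('A') = 12
'r': a..z range, 26 + ord('r') − ord('a') = 43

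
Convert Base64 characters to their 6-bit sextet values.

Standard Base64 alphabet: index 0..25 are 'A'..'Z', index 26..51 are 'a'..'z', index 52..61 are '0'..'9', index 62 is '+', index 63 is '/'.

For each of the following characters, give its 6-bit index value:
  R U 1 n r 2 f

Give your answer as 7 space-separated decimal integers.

Answer: 17 20 53 39 43 54 31

Derivation:
'R': A..Z range, ord('R') − ord('A') = 17
'U': A..Z range, ord('U') − ord('A') = 20
'1': 0..9 range, 52 + ord('1') − ord('0') = 53
'n': a..z range, 26 + ord('n') − ord('a') = 39
'r': a..z range, 26 + ord('r') − ord('a') = 43
'2': 0..9 range, 52 + ord('2') − ord('0') = 54
'f': a..z range, 26 + ord('f') − ord('a') = 31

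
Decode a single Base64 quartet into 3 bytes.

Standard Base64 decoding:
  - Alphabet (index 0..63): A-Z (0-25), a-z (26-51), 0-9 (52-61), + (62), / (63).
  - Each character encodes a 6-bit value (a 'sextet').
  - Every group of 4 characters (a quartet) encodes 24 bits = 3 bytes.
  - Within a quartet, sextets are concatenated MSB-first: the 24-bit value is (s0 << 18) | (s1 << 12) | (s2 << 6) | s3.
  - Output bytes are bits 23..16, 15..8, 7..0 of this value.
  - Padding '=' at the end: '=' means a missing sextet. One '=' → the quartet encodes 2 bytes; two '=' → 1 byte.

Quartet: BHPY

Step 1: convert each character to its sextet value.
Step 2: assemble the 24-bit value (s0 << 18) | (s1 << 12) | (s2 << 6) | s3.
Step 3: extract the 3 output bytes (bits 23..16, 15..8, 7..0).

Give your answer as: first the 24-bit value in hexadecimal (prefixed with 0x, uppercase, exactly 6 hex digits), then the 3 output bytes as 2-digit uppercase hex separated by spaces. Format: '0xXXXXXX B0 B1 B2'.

Sextets: B=1, H=7, P=15, Y=24
24-bit: (1<<18) | (7<<12) | (15<<6) | 24
      = 0x040000 | 0x007000 | 0x0003C0 | 0x000018
      = 0x0473D8
Bytes: (v>>16)&0xFF=04, (v>>8)&0xFF=73, v&0xFF=D8

Answer: 0x0473D8 04 73 D8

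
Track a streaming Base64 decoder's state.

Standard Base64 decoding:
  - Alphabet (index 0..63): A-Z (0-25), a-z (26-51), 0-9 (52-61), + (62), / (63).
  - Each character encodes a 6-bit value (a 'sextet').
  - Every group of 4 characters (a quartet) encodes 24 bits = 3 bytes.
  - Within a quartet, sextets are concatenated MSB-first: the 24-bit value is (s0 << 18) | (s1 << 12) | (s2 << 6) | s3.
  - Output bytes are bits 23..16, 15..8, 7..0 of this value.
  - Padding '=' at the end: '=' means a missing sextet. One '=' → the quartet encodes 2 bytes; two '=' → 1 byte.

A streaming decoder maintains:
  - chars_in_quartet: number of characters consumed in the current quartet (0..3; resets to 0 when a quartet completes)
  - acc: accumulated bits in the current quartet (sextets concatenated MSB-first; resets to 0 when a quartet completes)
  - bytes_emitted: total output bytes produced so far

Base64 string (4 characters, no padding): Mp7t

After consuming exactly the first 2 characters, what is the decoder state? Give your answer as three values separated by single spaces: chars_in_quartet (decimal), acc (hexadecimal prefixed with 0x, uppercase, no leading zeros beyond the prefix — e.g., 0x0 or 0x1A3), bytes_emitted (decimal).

After char 0 ('M'=12): chars_in_quartet=1 acc=0xC bytes_emitted=0
After char 1 ('p'=41): chars_in_quartet=2 acc=0x329 bytes_emitted=0

Answer: 2 0x329 0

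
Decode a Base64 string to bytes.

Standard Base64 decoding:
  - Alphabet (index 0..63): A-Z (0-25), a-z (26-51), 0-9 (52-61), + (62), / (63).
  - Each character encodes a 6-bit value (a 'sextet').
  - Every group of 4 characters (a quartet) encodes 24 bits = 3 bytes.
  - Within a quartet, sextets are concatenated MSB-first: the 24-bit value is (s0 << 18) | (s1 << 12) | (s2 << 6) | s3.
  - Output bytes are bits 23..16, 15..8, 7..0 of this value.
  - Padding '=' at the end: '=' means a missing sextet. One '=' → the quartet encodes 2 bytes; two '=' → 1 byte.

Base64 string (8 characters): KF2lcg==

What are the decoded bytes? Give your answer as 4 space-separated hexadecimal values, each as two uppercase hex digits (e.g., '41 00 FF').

Answer: 28 5D A5 72

Derivation:
After char 0 ('K'=10): chars_in_quartet=1 acc=0xA bytes_emitted=0
After char 1 ('F'=5): chars_in_quartet=2 acc=0x285 bytes_emitted=0
After char 2 ('2'=54): chars_in_quartet=3 acc=0xA176 bytes_emitted=0
After char 3 ('l'=37): chars_in_quartet=4 acc=0x285DA5 -> emit 28 5D A5, reset; bytes_emitted=3
After char 4 ('c'=28): chars_in_quartet=1 acc=0x1C bytes_emitted=3
After char 5 ('g'=32): chars_in_quartet=2 acc=0x720 bytes_emitted=3
Padding '==': partial quartet acc=0x720 -> emit 72; bytes_emitted=4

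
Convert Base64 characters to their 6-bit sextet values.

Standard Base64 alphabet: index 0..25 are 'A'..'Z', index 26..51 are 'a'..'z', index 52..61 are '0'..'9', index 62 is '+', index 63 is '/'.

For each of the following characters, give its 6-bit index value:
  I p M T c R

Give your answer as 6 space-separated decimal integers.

Answer: 8 41 12 19 28 17

Derivation:
'I': A..Z range, ord('I') − ord('A') = 8
'p': a..z range, 26 + ord('p') − ord('a') = 41
'M': A..Z range, ord('M') − ord('A') = 12
'T': A..Z range, ord('T') − ord('A') = 19
'c': a..z range, 26 + ord('c') − ord('a') = 28
'R': A..Z range, ord('R') − ord('A') = 17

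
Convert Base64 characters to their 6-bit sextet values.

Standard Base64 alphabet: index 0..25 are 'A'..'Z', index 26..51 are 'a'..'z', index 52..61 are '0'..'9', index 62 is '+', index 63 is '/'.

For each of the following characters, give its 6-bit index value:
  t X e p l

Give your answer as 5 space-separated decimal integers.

Answer: 45 23 30 41 37

Derivation:
't': a..z range, 26 + ord('t') − ord('a') = 45
'X': A..Z range, ord('X') − ord('A') = 23
'e': a..z range, 26 + ord('e') − ord('a') = 30
'p': a..z range, 26 + ord('p') − ord('a') = 41
'l': a..z range, 26 + ord('l') − ord('a') = 37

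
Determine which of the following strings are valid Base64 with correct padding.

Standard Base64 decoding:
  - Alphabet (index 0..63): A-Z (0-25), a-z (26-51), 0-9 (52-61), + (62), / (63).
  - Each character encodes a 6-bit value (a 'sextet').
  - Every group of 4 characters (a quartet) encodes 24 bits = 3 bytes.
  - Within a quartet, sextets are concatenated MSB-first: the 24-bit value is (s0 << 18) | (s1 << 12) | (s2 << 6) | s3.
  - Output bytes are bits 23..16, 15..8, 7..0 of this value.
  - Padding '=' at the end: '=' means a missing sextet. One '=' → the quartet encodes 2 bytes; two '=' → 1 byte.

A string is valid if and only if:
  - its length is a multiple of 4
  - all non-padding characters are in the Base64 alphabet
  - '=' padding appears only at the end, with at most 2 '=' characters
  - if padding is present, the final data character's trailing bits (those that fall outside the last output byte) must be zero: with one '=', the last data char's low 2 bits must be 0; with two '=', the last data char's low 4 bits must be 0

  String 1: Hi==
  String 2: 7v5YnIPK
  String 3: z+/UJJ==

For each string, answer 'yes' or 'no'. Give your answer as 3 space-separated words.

Answer: no yes no

Derivation:
String 1: 'Hi==' → invalid (bad trailing bits)
String 2: '7v5YnIPK' → valid
String 3: 'z+/UJJ==' → invalid (bad trailing bits)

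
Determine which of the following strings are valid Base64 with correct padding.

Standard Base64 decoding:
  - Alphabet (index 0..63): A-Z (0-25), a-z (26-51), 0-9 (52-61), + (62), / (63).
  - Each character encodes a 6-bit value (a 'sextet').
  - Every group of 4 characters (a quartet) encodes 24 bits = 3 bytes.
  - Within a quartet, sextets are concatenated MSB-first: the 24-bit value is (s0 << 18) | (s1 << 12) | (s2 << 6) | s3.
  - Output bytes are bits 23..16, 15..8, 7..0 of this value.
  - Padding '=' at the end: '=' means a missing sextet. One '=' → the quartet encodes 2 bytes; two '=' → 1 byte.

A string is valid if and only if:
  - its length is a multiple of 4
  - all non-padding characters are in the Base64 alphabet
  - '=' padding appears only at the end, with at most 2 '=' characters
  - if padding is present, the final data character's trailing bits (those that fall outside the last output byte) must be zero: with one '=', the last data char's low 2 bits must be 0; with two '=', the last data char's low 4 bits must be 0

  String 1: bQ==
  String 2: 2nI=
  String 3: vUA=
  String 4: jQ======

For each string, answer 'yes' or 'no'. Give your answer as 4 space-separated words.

Answer: yes yes yes no

Derivation:
String 1: 'bQ==' → valid
String 2: '2nI=' → valid
String 3: 'vUA=' → valid
String 4: 'jQ======' → invalid (6 pad chars (max 2))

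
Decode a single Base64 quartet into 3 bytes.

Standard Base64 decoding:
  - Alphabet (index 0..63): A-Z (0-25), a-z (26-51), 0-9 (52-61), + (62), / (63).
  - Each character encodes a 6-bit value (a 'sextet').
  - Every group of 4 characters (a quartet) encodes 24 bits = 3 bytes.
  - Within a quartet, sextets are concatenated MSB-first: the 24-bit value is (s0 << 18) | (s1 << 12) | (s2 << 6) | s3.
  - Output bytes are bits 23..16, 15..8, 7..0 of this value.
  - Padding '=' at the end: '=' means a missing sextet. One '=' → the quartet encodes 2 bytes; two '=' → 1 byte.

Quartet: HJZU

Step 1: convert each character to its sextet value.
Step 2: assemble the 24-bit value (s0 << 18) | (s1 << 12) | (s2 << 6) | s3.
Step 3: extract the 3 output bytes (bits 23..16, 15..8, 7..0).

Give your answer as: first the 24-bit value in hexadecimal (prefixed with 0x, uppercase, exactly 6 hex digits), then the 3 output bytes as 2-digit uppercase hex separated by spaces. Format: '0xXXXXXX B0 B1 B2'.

Sextets: H=7, J=9, Z=25, U=20
24-bit: (7<<18) | (9<<12) | (25<<6) | 20
      = 0x1C0000 | 0x009000 | 0x000640 | 0x000014
      = 0x1C9654
Bytes: (v>>16)&0xFF=1C, (v>>8)&0xFF=96, v&0xFF=54

Answer: 0x1C9654 1C 96 54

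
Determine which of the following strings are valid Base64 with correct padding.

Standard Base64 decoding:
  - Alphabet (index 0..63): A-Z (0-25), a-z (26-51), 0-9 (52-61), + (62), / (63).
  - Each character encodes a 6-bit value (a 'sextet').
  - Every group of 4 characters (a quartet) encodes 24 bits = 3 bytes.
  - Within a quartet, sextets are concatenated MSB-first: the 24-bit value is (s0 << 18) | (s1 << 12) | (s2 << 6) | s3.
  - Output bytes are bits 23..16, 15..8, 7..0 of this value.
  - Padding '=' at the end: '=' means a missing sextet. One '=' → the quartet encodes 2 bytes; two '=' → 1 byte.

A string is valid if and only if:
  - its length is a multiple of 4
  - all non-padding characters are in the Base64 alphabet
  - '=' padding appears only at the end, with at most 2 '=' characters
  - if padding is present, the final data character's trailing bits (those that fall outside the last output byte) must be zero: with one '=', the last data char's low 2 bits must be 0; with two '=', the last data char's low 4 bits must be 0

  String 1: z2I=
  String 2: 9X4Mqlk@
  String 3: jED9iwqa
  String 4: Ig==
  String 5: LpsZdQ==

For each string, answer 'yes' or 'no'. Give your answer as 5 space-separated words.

Answer: yes no yes yes yes

Derivation:
String 1: 'z2I=' → valid
String 2: '9X4Mqlk@' → invalid (bad char(s): ['@'])
String 3: 'jED9iwqa' → valid
String 4: 'Ig==' → valid
String 5: 'LpsZdQ==' → valid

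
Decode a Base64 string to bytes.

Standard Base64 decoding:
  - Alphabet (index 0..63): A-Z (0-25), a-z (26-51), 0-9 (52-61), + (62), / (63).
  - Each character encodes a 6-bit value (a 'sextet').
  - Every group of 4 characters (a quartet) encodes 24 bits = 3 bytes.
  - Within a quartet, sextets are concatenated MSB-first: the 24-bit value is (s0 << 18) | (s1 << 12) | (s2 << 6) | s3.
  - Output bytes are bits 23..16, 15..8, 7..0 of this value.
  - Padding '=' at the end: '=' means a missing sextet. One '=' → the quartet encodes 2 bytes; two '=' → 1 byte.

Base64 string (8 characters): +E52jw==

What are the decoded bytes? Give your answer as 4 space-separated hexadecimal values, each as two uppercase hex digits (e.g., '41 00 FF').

After char 0 ('+'=62): chars_in_quartet=1 acc=0x3E bytes_emitted=0
After char 1 ('E'=4): chars_in_quartet=2 acc=0xF84 bytes_emitted=0
After char 2 ('5'=57): chars_in_quartet=3 acc=0x3E139 bytes_emitted=0
After char 3 ('2'=54): chars_in_quartet=4 acc=0xF84E76 -> emit F8 4E 76, reset; bytes_emitted=3
After char 4 ('j'=35): chars_in_quartet=1 acc=0x23 bytes_emitted=3
After char 5 ('w'=48): chars_in_quartet=2 acc=0x8F0 bytes_emitted=3
Padding '==': partial quartet acc=0x8F0 -> emit 8F; bytes_emitted=4

Answer: F8 4E 76 8F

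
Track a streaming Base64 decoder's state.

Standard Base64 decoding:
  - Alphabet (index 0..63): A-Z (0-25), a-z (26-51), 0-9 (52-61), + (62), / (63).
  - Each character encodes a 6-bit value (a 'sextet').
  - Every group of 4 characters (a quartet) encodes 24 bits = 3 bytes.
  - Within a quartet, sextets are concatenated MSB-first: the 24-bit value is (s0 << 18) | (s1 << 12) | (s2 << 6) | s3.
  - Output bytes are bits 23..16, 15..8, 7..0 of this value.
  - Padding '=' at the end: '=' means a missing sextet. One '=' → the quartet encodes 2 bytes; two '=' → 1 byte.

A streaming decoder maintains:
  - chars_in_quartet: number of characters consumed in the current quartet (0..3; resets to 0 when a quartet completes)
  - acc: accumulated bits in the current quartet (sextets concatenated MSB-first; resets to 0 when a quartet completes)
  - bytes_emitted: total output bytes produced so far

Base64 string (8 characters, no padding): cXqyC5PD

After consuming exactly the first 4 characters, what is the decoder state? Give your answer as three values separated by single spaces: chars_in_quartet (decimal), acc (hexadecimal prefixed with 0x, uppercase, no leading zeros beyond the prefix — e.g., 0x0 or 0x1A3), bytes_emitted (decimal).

After char 0 ('c'=28): chars_in_quartet=1 acc=0x1C bytes_emitted=0
After char 1 ('X'=23): chars_in_quartet=2 acc=0x717 bytes_emitted=0
After char 2 ('q'=42): chars_in_quartet=3 acc=0x1C5EA bytes_emitted=0
After char 3 ('y'=50): chars_in_quartet=4 acc=0x717AB2 -> emit 71 7A B2, reset; bytes_emitted=3

Answer: 0 0x0 3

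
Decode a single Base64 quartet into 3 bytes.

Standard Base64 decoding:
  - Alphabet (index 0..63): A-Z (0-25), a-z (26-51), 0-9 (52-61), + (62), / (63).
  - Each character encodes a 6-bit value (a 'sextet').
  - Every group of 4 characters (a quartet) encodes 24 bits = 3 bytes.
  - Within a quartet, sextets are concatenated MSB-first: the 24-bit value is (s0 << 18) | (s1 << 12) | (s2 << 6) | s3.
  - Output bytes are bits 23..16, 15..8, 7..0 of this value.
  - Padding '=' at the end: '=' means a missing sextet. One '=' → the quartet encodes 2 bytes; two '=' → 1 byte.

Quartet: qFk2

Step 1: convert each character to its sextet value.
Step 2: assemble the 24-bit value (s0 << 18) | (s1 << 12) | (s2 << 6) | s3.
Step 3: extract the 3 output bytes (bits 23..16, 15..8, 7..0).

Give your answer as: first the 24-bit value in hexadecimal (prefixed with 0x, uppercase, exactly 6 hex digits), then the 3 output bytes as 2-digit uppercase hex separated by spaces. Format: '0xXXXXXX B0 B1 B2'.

Sextets: q=42, F=5, k=36, 2=54
24-bit: (42<<18) | (5<<12) | (36<<6) | 54
      = 0xA80000 | 0x005000 | 0x000900 | 0x000036
      = 0xA85936
Bytes: (v>>16)&0xFF=A8, (v>>8)&0xFF=59, v&0xFF=36

Answer: 0xA85936 A8 59 36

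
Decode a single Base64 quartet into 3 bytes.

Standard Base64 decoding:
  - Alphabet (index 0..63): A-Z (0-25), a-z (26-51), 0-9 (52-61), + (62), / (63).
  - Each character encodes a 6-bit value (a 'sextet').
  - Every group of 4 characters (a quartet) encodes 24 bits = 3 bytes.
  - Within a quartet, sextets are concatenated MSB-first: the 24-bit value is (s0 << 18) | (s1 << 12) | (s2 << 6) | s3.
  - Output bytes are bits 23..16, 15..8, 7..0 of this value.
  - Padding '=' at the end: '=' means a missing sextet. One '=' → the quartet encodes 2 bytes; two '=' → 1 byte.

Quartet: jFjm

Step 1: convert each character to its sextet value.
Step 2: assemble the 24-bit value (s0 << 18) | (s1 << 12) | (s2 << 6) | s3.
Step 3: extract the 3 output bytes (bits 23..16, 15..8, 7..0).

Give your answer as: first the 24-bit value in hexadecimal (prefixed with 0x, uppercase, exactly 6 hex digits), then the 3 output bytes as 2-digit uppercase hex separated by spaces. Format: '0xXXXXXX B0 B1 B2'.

Sextets: j=35, F=5, j=35, m=38
24-bit: (35<<18) | (5<<12) | (35<<6) | 38
      = 0x8C0000 | 0x005000 | 0x0008C0 | 0x000026
      = 0x8C58E6
Bytes: (v>>16)&0xFF=8C, (v>>8)&0xFF=58, v&0xFF=E6

Answer: 0x8C58E6 8C 58 E6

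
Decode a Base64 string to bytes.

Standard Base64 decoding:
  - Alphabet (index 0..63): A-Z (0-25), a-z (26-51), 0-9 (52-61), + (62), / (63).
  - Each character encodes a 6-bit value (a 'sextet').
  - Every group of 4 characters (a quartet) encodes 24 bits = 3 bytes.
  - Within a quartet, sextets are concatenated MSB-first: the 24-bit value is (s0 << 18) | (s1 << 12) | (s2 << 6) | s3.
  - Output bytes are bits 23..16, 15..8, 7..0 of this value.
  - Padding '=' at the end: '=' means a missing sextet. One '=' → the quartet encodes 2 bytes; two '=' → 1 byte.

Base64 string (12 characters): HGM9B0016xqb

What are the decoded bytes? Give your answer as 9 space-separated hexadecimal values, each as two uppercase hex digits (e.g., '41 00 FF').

Answer: 1C 63 3D 07 4D 35 EB 1A 9B

Derivation:
After char 0 ('H'=7): chars_in_quartet=1 acc=0x7 bytes_emitted=0
After char 1 ('G'=6): chars_in_quartet=2 acc=0x1C6 bytes_emitted=0
After char 2 ('M'=12): chars_in_quartet=3 acc=0x718C bytes_emitted=0
After char 3 ('9'=61): chars_in_quartet=4 acc=0x1C633D -> emit 1C 63 3D, reset; bytes_emitted=3
After char 4 ('B'=1): chars_in_quartet=1 acc=0x1 bytes_emitted=3
After char 5 ('0'=52): chars_in_quartet=2 acc=0x74 bytes_emitted=3
After char 6 ('0'=52): chars_in_quartet=3 acc=0x1D34 bytes_emitted=3
After char 7 ('1'=53): chars_in_quartet=4 acc=0x74D35 -> emit 07 4D 35, reset; bytes_emitted=6
After char 8 ('6'=58): chars_in_quartet=1 acc=0x3A bytes_emitted=6
After char 9 ('x'=49): chars_in_quartet=2 acc=0xEB1 bytes_emitted=6
After char 10 ('q'=42): chars_in_quartet=3 acc=0x3AC6A bytes_emitted=6
After char 11 ('b'=27): chars_in_quartet=4 acc=0xEB1A9B -> emit EB 1A 9B, reset; bytes_emitted=9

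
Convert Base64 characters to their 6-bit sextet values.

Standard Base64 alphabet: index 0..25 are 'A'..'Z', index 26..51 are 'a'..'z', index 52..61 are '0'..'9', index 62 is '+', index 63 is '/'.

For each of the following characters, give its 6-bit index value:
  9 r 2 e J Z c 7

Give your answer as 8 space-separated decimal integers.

Answer: 61 43 54 30 9 25 28 59

Derivation:
'9': 0..9 range, 52 + ord('9') − ord('0') = 61
'r': a..z range, 26 + ord('r') − ord('a') = 43
'2': 0..9 range, 52 + ord('2') − ord('0') = 54
'e': a..z range, 26 + ord('e') − ord('a') = 30
'J': A..Z range, ord('J') − ord('A') = 9
'Z': A..Z range, ord('Z') − ord('A') = 25
'c': a..z range, 26 + ord('c') − ord('a') = 28
'7': 0..9 range, 52 + ord('7') − ord('0') = 59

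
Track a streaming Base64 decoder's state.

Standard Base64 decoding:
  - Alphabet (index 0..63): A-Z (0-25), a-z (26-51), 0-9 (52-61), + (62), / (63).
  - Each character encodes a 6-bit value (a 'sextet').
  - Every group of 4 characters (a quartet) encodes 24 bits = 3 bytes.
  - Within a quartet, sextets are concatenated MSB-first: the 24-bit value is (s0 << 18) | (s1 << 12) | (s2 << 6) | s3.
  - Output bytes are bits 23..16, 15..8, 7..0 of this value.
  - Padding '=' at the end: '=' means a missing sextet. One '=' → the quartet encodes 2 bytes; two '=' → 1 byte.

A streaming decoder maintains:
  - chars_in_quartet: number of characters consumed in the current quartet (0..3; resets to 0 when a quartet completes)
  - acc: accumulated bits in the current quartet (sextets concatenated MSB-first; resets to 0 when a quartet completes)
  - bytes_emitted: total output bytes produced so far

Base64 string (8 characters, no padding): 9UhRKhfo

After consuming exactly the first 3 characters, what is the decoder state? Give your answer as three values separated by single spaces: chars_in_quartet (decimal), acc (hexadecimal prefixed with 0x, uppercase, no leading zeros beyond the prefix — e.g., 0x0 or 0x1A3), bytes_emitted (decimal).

After char 0 ('9'=61): chars_in_quartet=1 acc=0x3D bytes_emitted=0
After char 1 ('U'=20): chars_in_quartet=2 acc=0xF54 bytes_emitted=0
After char 2 ('h'=33): chars_in_quartet=3 acc=0x3D521 bytes_emitted=0

Answer: 3 0x3D521 0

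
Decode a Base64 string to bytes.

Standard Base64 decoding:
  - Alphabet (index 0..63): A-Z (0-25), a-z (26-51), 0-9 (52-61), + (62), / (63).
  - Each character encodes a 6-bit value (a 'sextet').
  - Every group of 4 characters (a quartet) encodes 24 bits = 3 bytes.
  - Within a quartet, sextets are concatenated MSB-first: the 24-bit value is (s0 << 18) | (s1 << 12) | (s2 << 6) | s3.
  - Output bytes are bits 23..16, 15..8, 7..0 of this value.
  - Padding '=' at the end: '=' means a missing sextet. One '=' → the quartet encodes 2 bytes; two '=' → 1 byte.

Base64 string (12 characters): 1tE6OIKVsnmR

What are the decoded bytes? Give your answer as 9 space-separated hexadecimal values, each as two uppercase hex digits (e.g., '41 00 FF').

After char 0 ('1'=53): chars_in_quartet=1 acc=0x35 bytes_emitted=0
After char 1 ('t'=45): chars_in_quartet=2 acc=0xD6D bytes_emitted=0
After char 2 ('E'=4): chars_in_quartet=3 acc=0x35B44 bytes_emitted=0
After char 3 ('6'=58): chars_in_quartet=4 acc=0xD6D13A -> emit D6 D1 3A, reset; bytes_emitted=3
After char 4 ('O'=14): chars_in_quartet=1 acc=0xE bytes_emitted=3
After char 5 ('I'=8): chars_in_quartet=2 acc=0x388 bytes_emitted=3
After char 6 ('K'=10): chars_in_quartet=3 acc=0xE20A bytes_emitted=3
After char 7 ('V'=21): chars_in_quartet=4 acc=0x388295 -> emit 38 82 95, reset; bytes_emitted=6
After char 8 ('s'=44): chars_in_quartet=1 acc=0x2C bytes_emitted=6
After char 9 ('n'=39): chars_in_quartet=2 acc=0xB27 bytes_emitted=6
After char 10 ('m'=38): chars_in_quartet=3 acc=0x2C9E6 bytes_emitted=6
After char 11 ('R'=17): chars_in_quartet=4 acc=0xB27991 -> emit B2 79 91, reset; bytes_emitted=9

Answer: D6 D1 3A 38 82 95 B2 79 91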